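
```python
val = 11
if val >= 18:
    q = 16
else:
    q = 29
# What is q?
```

Trace:
`val = 11` → val = 11
`if val >= 18: ...` → val >= 18 is False, take else branch → q = 29
So q = 29

Answer: 29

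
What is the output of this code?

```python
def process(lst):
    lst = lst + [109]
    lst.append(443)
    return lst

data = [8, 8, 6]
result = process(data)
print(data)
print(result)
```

Key concept: rebinding parameter vs mutation.
Step by step:
`data = [8, 8, 6]` → data = [8, 8, 6]
`result = process(data)` → result = [8, 8, 6, 109, 443]
`print(data)` → prints [8, 8, 6]
`print(result)` → prints [8, 8, 6, 109, 443]

Answer:
[8, 8, 6]
[8, 8, 6, 109, 443]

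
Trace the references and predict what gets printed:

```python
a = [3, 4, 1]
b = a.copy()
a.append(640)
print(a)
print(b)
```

Key concept: list.copy() creates independent copy.
Step by step:
`a = [3, 4, 1]` → a = [3, 4, 1]
`b = a.copy()` → b = [3, 4, 1]
`a.append(640)` → a = [3, 4, 1, 640]
`print(a)` → prints [3, 4, 1, 640]
`print(b)` → prints [3, 4, 1]

Answer:
[3, 4, 1, 640]
[3, 4, 1]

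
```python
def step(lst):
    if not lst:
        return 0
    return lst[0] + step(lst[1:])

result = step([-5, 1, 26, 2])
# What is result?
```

(-5) + 1 + 26 + 2 + 0 = 24

Answer: 24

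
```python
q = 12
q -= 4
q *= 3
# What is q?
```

Trace:
`q = 12` → q = 12
`q -= 4` → q = 8
`q *= 3` → q = 24
So q = 24

Answer: 24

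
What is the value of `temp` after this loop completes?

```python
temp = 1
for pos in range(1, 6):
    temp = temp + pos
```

Start at 1, add 1 through 5
`temp` takes the values: 1 → 2 → 4 → 7 → 11 → 16

Answer: 16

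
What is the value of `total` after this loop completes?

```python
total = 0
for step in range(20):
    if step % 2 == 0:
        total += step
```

Sum of even numbers 0 to 19
`total` takes the values: 0 → 2 → 6 → 12 → 20 → 30 → 42 → 56 → 72 → 90

Answer: 90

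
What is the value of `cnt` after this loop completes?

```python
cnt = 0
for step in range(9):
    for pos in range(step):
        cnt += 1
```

Triangle number: 0+1+2+...+8
`cnt` takes the values: 0 → 1 → 2 → 3 → 4 → 5 → 6 → 7 → 8 → 9 → 10 → 11 → 12 → 13 → 14 → 15 → 16 → 17 → 18 → 19 → 20 → 21 → 22 → 23 → 24 → 25 → 26 → 27 → 28 → 29 → 30 → 31 → 32 → 33 → 34 → 35 → 36

Answer: 36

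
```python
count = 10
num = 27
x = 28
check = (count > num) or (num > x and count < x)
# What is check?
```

Trace:
`count = 10` → count = 10
`num = 27` → num = 27
`x = 28` → x = 28
`check = (count > num) or (num > x and count < x)` → check = False
So check = False

Answer: False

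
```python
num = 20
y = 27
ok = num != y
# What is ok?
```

Trace:
`num = 20` → num = 20
`y = 27` → y = 27
`ok = num != y` → ok = True
So ok = True

Answer: True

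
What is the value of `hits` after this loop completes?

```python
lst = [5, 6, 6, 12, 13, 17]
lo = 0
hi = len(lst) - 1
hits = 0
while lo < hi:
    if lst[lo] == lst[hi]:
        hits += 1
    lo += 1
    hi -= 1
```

Count matching pairs from ends
`hits` takes the values: 0

Answer: 0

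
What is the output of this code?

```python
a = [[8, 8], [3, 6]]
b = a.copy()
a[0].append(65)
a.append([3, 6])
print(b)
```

Key concept: shallow copy with nested lists.
Step by step:
`a = [[8, 8], [3, 6]]` → a = [[8, 8], [3, 6]]
`b = a.copy()` → b = [[8, 8], [3, 6]]
`a[0].append(65)` → a = [[8, 8, 65], [3, 6]]; b = [[8, 8, 65], [3, 6]]
`a.append([3, 6])` → a = [[8, 8, 65], [3, 6], [3, 6]]
`print(b)` → prints [[8, 8, 65], [3, 6]]

Answer: [[8, 8, 65], [3, 6]]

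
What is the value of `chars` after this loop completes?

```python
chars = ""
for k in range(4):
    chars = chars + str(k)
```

Concatenate digits 0 to 3
`chars` takes the values: "" → "0" → "01" → "012" → "0123"

Answer: "0123"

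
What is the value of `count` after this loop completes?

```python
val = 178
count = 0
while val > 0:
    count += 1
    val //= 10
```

Count digits by repeated division by 10
`count` takes the values: 0 → 1 → 2 → 3

Answer: 3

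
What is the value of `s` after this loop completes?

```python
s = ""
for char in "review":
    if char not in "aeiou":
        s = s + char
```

Remove vowels from 'review'
`s` takes the values: "" → "r" → "rv" → "rvw"

Answer: "rvw"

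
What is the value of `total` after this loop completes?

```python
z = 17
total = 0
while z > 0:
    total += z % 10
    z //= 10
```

Sum digits of 17
`total` takes the values: 0 → 7 → 8

Answer: 8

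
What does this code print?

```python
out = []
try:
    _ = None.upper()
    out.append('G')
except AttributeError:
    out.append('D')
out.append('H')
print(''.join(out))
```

Execution trace: 'D' (except AttributeError) → 'H' (after the try/except). Output: DH

Answer: DH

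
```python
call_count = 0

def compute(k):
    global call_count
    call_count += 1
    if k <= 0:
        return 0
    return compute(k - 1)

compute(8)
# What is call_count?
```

Linear recursion stepping by 1: 9 calls from k=8 down to ≤0.

Answer: 9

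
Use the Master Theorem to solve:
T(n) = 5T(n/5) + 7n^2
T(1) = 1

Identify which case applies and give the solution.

a=5, b=5, f(n)=7n^2. log_5(5) = 1. Since c=2 > 1 and the regularity condition holds (5(n/5)^2 = (5/5^2)n^2 with 5/5^2 < 1), Case 3 applies: T(n) = Θ(f(n)) = O(n^2).

Answer: O(n^2) - Case 3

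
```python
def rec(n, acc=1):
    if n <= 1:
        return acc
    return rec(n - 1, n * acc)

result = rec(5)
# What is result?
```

Accumulator trace (n, acc): (5, 1) -> (4, 5) -> (3, 20) -> (2, 60) -> (1, 120) -> return 120

Answer: 120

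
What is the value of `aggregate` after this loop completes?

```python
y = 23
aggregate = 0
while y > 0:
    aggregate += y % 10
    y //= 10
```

Sum digits of 23
`aggregate` takes the values: 0 → 3 → 5

Answer: 5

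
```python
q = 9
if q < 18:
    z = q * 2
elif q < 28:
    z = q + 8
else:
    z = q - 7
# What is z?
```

Trace:
`q = 9` → q = 9
`if q < 18: ...` → q < 18 is True → z = 18
So z = 18

Answer: 18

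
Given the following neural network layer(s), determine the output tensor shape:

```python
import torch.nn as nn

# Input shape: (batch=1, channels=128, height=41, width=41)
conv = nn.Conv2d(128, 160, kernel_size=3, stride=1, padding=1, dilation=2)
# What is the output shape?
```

Input: (1, 128, 41, 41) -> Output: (1, 160, 39, 39)

Answer: (1, 160, 39, 39)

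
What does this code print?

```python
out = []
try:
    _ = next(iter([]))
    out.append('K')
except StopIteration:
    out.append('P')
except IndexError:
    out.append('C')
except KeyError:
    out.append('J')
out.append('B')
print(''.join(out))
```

Execution trace: 'P' (except StopIteration) → 'B' (after the try/except). Output: PB

Answer: PB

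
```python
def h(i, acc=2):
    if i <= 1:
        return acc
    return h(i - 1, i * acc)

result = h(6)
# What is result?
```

Accumulator trace (n, acc): (6, 2) -> (5, 12) -> (4, 60) -> (3, 240) -> (2, 720) -> (1, 1440) -> return 1440

Answer: 1440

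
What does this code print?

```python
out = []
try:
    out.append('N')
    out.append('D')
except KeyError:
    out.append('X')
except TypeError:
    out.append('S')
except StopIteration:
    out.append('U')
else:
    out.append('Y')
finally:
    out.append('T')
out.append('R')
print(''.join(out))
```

Execution trace: 'N' (try body) → 'D' (try body, no exception) → 'Y' (else) → 'T' (finally) → 'R' (after the try/except). Output: NDYTR

Answer: NDYTR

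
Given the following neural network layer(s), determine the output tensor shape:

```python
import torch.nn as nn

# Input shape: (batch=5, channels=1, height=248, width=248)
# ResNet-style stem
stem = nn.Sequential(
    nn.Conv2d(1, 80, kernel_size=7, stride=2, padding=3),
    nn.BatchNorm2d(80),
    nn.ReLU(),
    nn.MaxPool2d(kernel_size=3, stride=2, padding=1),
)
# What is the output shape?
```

Input: (5, 1, 248, 248) -> after Conv2d 7x7 stride=2: (5, 80, 124, 124) -> Output: (5, 80, 62, 62)

Answer: (5, 80, 62, 62)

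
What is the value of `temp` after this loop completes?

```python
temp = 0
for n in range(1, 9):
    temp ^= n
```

XOR of 1 to 8
`temp` takes the values: 0 → 1 → 3 → 0 → 4 → 1 → 7 → 0 → 8

Answer: 8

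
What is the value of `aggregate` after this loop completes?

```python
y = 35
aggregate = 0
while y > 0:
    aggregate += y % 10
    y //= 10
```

Sum digits of 35
`aggregate` takes the values: 0 → 5 → 8

Answer: 8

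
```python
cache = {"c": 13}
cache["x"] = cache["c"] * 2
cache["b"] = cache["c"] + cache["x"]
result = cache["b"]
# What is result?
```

Trace:
`cache = {"c": 13}` → cache = {'c': 13}
`cache["x"] = cache["c"] * 2` → cache = {'c': 13, 'x': 26}
`cache["b"] = cache["c"] + cache["x"]` → cache = {'c': 13, 'x': 26, 'b': 39}
`result = cache["b"]` → result = 39
So result = 39

Answer: 39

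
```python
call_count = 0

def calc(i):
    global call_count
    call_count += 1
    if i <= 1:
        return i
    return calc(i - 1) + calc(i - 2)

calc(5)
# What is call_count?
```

Calls(i) = 1 + Calls(i-1) + Calls(i-2); Calls(0)=Calls(1)=1. For i=5 this gives 15.

Answer: 15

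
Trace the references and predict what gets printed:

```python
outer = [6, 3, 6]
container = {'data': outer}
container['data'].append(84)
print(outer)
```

Key concept: dict holds reference to list.
Step by step:
`outer = [6, 3, 6]` → outer = [6, 3, 6]
`container = {'data': outer}` → container = {'data': [6, 3, 6]}
`container['data'].append(84)` → outer = [6, 3, 6, 84]; container = {'data': [6, 3, 6, 84]}
`print(outer)` → prints [6, 3, 6, 84]

Answer: [6, 3, 6, 84]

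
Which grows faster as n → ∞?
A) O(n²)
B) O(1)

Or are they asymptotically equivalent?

O(n²) vs O(1): Higher order terms dominate.

Answer: A) O(n²) grows faster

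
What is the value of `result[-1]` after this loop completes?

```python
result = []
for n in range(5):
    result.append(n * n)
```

Last element of squares 0 to 4
`result` takes the values: [] → [0] → [0, 1] → [0, 1, 4] → [0, 1, 4, 9] → [0, 1, 4, 9, 16]
So `result[-1]` = 16

Answer: 16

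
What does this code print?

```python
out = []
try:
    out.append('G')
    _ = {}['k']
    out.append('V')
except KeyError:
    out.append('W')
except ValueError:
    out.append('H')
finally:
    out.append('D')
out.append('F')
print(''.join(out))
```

Execution trace: 'G' (try body) → 'W' (except KeyError) → 'D' (finally) → 'F' (after the try/except). Output: GWDF

Answer: GWDF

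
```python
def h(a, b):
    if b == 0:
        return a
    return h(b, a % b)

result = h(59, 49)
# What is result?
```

h(59, 49) -> h(49, 10) -> h(10, 9) -> h(9, 1) -> h(1, 0) -> 1

Answer: 1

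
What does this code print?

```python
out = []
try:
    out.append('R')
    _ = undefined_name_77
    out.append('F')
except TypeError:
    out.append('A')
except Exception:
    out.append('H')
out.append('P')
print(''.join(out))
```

Execution trace: 'R' (try body) → 'H' (except Exception) → 'P' (after the try/except). Output: RHP

Answer: RHP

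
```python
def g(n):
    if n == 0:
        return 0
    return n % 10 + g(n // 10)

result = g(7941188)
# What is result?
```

Sum of digits of 7941188: 8 + 8 + 1 + 1 + 4 + 9 + 7 = 38

Answer: 38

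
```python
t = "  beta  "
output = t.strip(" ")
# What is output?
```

Trace:
`t = "  beta  "` → t = '  beta  '
`output = t.strip(" ")` → output = 'beta'
So output = 'beta'

Answer: 'beta'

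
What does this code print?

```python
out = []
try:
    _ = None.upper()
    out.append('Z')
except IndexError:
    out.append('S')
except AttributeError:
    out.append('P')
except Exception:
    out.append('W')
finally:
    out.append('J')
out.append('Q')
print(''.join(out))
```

Execution trace: 'P' (except AttributeError) → 'J' (finally) → 'Q' (after the try/except). Output: PJQ

Answer: PJQ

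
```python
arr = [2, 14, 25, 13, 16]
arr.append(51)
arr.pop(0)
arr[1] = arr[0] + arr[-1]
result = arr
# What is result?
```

Trace:
`arr = [2, 14, 25, 13, 16]` → arr = [2, 14, 25, 13, 16]
`arr.append(51)` → arr = [2, 14, 25, 13, 16, 51]
`arr.pop(0)` → arr = [14, 25, 13, 16, 51]
`arr[1] = arr[0] + arr[-1]` → arr = [14, 65, 13, 16, 51]
`result = arr` → result = [14, 65, 13, 16, 51]
So result = [14, 65, 13, 16, 51]

Answer: [14, 65, 13, 16, 51]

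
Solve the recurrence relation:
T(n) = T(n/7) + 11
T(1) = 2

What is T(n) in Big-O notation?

Each step divides n by 7 and adds 11. After log_7(n) steps we reach T(1)=2. So T(n) = 11·log_7(n) + 2 = O(log n).

Answer: O(log n)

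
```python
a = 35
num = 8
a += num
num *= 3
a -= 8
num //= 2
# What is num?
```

Trace:
`a = 35` → a = 35
`num = 8` → num = 8
`a += num` → a = 43
`num *= 3` → num = 24
`a -= 8` → a = 35
`num //= 2` → num = 12
So num = 12

Answer: 12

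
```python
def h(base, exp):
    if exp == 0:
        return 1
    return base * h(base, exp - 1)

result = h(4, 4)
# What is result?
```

h(4, 4) = 4 * 4 * 4 * 4 = 256

Answer: 256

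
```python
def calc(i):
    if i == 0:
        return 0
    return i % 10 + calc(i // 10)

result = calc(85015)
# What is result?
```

Sum of digits of 85015: 5 + 1 + 0 + 5 + 8 = 19

Answer: 19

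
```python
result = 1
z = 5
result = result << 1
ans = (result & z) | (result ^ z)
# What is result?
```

Trace:
`result = 1` → result = 1
`z = 5` → z = 5
`result = result << 1` → result = 2
`ans = (result & z) | (result ^ z)` → ans = 7
So result = 2

Answer: 2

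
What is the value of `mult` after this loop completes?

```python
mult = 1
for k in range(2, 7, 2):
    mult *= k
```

Product of even numbers 2 to 6
`mult` takes the values: 1 → 2 → 8 → 48

Answer: 48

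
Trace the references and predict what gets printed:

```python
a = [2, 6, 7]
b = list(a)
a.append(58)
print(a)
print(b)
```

Key concept: list() constructor creates copy.
Step by step:
`a = [2, 6, 7]` → a = [2, 6, 7]
`b = list(a)` → b = [2, 6, 7]
`a.append(58)` → a = [2, 6, 7, 58]
`print(a)` → prints [2, 6, 7, 58]
`print(b)` → prints [2, 6, 7]

Answer:
[2, 6, 7, 58]
[2, 6, 7]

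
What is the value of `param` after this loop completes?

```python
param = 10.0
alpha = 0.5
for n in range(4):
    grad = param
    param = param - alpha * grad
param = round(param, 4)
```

Gradient descent: w = 10.0 * (1 - 0.5)^4
`param` takes the values: 10.0 → 5.0 → 2.5 → 1.25 → 0.625

Answer: 0.625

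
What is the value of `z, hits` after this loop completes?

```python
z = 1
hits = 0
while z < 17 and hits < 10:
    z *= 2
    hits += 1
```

Double until >= 17 or 10 iterations
`z, hits` takes the values: (1, 0) → (2, 0) → (2, 1) → (4, 1) → (4, 2) → (8, 2) → (8, 3) → (16, 3) → (16, 4) → (32, 4) → (32, 5)

Answer: 32, 5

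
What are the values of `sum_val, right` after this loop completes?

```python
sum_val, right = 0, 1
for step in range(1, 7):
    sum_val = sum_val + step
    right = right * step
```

Sum and factorial of 1 to 6
`sum_val, right` takes the values: (0, 1) → (1, 1) → (3, 1) → (3, 2) → (6, 2) → (6, 6) → (10, 6) → (10, 24) → (15, 24) → (15, 120) → (21, 120) → (21, 720)

Answer: 21, 720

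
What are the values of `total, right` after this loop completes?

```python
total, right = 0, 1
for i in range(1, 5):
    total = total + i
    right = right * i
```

Sum and factorial of 1 to 4
`total, right` takes the values: (0, 1) → (1, 1) → (3, 1) → (3, 2) → (6, 2) → (6, 6) → (10, 6) → (10, 24)

Answer: 10, 24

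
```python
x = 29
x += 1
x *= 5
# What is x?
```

Trace:
`x = 29` → x = 29
`x += 1` → x = 30
`x *= 5` → x = 150
So x = 150

Answer: 150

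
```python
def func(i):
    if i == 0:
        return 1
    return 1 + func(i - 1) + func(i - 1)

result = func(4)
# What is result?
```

func(i) = 1 + 2·func(i-1), func(0)=1. Closed form: (1+1)·2^4 - 1 = 31.

Answer: 31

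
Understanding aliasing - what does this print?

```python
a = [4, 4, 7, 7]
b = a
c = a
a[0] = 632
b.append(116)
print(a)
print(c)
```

Key concept: multiple aliases.
Step by step:
`a = [4, 4, 7, 7]` → a = [4, 4, 7, 7]
`b = a` → b = [4, 4, 7, 7] (same object as a)
`c = a` → c = [4, 4, 7, 7] (same object as a, b)
`a[0] = 632` → a = [632, 4, 7, 7] (same object as b, c); b = [632, 4, 7, 7] (same object as a, c); c = [632, 4, 7, 7] (same object as a, b)
`b.append(116)` → a = [632, 4, 7, 7, 116] (same object as b, c); b = [632, 4, 7, 7, 116] (same object as a, c); c = [632, 4, 7, 7, 116] (same object as a, b)
`print(a)` → prints [632, 4, 7, 7, 116]
`print(c)` → prints [632, 4, 7, 7, 116]

Answer:
[632, 4, 7, 7, 116]
[632, 4, 7, 7, 116]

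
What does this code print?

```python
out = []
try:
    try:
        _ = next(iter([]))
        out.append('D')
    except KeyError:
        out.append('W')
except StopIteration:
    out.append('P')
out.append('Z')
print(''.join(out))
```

Execution trace: 'P' (outer except StopIteration) → 'Z' (after the try/except). Output: PZ

Answer: PZ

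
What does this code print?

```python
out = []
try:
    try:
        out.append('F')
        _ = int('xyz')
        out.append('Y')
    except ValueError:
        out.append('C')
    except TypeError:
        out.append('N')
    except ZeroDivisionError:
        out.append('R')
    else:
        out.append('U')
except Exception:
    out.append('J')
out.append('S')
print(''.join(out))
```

Execution trace: 'F' (inner try body) → 'C' (inner except ValueError) → 'S' (after the try/except). Output: FCS

Answer: FCS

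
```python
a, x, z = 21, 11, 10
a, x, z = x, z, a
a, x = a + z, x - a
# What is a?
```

Trace:
`a, x, z = 21, 11, 10` → a = 21; x = 11; z = 10
`a, x, z = x, z, a` → a = 11; x = 10; z = 21
`a, x = a + z, x - a` → a = 32; x = -1
So a = 32

Answer: 32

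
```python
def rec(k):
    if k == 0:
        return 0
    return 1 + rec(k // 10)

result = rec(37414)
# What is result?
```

Count of digits of 37414: 5

Answer: 5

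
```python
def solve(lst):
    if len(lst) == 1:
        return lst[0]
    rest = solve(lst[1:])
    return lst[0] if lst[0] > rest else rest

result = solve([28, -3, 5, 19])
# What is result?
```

Recursive max over [28, -3, 5, 19] = 28

Answer: 28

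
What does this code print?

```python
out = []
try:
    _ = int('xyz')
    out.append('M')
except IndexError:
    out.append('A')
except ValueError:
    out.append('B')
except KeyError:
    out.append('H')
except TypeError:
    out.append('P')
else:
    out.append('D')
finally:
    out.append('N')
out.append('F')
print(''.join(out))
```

Execution trace: 'B' (except ValueError) → 'N' (finally) → 'F' (after the try/except). Output: BNF

Answer: BNF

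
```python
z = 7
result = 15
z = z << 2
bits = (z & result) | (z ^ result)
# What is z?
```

Trace:
`z = 7` → z = 7
`result = 15` → result = 15
`z = z << 2` → z = 28
`bits = (z & result) | (z ^ result)` → bits = 31
So z = 28

Answer: 28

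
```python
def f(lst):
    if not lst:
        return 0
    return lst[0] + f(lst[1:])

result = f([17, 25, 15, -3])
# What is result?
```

17 + 25 + 15 + (-3) + 0 = 54

Answer: 54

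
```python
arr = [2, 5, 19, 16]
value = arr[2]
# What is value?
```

Trace:
`arr = [2, 5, 19, 16]` → arr = [2, 5, 19, 16]
`value = arr[2]` → value = 19
So value = 19

Answer: 19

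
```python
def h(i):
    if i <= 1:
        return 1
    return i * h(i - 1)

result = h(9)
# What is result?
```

h(9) = 9 * 8 * 7 * 6 * 5 * 4 * 3 * 2 * 1 = 362880

Answer: 362880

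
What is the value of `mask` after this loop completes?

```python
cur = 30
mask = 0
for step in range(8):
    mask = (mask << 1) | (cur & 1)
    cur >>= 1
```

Reverse lowest 8 bits of 30
`mask` takes the values: 0 → 1 → 3 → 7 → 15 → 30 → 60 → 120

Answer: 120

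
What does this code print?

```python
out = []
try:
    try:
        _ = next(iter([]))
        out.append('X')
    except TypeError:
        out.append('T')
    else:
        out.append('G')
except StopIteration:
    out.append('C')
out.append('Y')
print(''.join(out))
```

Execution trace: 'C' (outer except StopIteration) → 'Y' (after the try/except). Output: CY

Answer: CY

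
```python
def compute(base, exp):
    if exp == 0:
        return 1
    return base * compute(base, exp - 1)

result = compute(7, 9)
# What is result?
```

compute(7, 9) = 7 * 7 * 7 * 7 * 7 * 7 * 7 * 7 * 7 = 40353607

Answer: 40353607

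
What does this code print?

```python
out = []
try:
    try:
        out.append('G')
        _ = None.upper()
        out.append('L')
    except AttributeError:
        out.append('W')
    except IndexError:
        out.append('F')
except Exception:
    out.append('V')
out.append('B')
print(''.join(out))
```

Execution trace: 'G' (inner try body) → 'W' (inner except AttributeError) → 'B' (after the try/except). Output: GWB

Answer: GWB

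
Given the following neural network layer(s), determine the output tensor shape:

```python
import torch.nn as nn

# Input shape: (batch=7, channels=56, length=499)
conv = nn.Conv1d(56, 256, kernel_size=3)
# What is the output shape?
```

Input: (7, 56, 499) -> Output: (7, 256, 497)

Answer: (7, 256, 497)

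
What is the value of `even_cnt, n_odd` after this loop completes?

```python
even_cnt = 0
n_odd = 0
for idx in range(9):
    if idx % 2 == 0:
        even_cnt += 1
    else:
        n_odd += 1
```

Count evens and odds in range(9)
`even_cnt, n_odd` takes the values: (0, 0) → (1, 0) → (1, 1) → (2, 1) → (2, 2) → (3, 2) → (3, 3) → (4, 3) → (4, 4) → (5, 4)

Answer: 5, 4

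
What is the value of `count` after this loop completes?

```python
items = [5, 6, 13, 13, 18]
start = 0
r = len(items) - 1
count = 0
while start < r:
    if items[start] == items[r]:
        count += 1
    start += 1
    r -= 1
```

Count matching pairs from ends
`count` takes the values: 0

Answer: 0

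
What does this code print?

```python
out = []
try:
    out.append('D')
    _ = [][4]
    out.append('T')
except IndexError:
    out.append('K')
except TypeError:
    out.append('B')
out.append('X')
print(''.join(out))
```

Execution trace: 'D' (try body) → 'K' (except IndexError) → 'X' (after the try/except). Output: DKX

Answer: DKX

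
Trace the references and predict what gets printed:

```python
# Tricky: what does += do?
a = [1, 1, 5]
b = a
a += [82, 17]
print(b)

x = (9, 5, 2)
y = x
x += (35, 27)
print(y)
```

Key concept: += behavior differs for mutable vs immutable.
Step by step:
`a = [1, 1, 5]` → a = [1, 1, 5]
`b = a` → b = [1, 1, 5] (same object as a)
`a += [82, 17]` → a = [1, 1, 5, 82, 17] (same object as b); b = [1, 1, 5, 82, 17] (same object as a)
`print(b)` → prints [1, 1, 5, 82, 17]
`x = (9, 5, 2)` → x = (9, 5, 2)
`y = x` → y = (9, 5, 2)
`x += (35, 27)` → x = (9, 5, 2, 35, 27)
`print(y)` → prints (9, 5, 2)

Answer:
[1, 1, 5, 82, 17]
(9, 5, 2)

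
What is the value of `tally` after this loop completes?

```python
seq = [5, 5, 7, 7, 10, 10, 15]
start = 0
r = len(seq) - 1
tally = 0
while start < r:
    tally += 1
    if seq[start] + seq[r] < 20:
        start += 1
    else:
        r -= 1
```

Steps to find pair summing to 20
`tally` takes the values: 0 → 1 → 2 → 3 → 4 → 5 → 6

Answer: 6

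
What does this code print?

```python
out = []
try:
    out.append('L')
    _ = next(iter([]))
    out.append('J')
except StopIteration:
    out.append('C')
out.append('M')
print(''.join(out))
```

Execution trace: 'L' (try body) → 'C' (except StopIteration) → 'M' (after the try/except). Output: LCM

Answer: LCM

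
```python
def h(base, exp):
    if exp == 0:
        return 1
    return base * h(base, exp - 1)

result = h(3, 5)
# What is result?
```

h(3, 5) = 3 * 3 * 3 * 3 * 3 = 243

Answer: 243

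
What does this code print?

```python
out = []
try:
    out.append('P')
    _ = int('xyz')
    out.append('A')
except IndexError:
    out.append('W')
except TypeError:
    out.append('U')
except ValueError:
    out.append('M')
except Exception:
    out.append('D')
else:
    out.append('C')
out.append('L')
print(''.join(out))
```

Execution trace: 'P' (try body) → 'M' (except ValueError) → 'L' (after the try/except). Output: PML

Answer: PML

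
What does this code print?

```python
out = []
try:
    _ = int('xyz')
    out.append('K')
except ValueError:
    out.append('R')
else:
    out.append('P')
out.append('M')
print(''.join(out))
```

Execution trace: 'R' (except ValueError) → 'M' (after the try/except). Output: RM

Answer: RM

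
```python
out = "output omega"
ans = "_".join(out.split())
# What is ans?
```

Trace:
`out = "output omega"` → out = 'output omega'
`ans = "_".join(out.split())` → ans = 'output_omega'
So ans = 'output_omega'

Answer: 'output_omega'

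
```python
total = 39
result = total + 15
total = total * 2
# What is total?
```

Trace:
`total = 39` → total = 39
`result = total + 15` → result = 54
`total = total * 2` → total = 78
So total = 78

Answer: 78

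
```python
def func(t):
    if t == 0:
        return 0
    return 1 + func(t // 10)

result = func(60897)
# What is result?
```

Count of digits of 60897: 5

Answer: 5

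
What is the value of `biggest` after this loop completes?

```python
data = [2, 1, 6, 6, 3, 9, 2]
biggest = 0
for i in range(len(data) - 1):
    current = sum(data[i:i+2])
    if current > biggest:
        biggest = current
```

Max sum of 2-element window in [2, 1, 6, 6, 3, 9, 2]
`biggest` takes the values: 0 → 3 → 7 → 12

Answer: 12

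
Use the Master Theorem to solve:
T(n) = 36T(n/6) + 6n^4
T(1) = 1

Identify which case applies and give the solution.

a=36, b=6, f(n)=6n^4. log_6(36) = 2. Since c=4 > 2 and the regularity condition holds (36(n/6)^4 = (36/6^4)n^4 with 36/6^4 < 1), Case 3 applies: T(n) = Θ(f(n)) = O(n^4).

Answer: O(n^4) - Case 3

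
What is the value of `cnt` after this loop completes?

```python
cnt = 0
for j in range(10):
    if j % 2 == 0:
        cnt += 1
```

Count numbers divisible by 2 in range(10)
`cnt` takes the values: 0 → 1 → 2 → 3 → 4 → 5

Answer: 5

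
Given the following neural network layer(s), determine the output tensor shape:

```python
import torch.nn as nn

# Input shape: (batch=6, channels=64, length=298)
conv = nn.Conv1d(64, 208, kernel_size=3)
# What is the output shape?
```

Input: (6, 64, 298) -> Output: (6, 208, 296)

Answer: (6, 208, 296)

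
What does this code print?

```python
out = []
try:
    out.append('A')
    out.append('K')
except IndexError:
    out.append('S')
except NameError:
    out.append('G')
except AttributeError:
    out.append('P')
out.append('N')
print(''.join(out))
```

Execution trace: 'A' (try body) → 'K' (try body, no exception) → 'N' (after the try/except). Output: AKN

Answer: AKN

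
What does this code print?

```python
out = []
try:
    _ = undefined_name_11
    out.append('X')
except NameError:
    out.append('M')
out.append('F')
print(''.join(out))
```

Execution trace: 'M' (except NameError) → 'F' (after the try/except). Output: MF

Answer: MF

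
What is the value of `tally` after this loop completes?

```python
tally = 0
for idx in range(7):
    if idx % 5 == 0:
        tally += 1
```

Count numbers divisible by 5 in range(7)
`tally` takes the values: 0 → 1 → 2

Answer: 2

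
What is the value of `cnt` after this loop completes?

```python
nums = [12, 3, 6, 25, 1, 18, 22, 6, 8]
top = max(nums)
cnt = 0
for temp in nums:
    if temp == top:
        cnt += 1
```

Count of max value 25 in [12, 3, 6, 25, 1, 18, 22, 6, 8]
`cnt` takes the values: 0 → 1

Answer: 1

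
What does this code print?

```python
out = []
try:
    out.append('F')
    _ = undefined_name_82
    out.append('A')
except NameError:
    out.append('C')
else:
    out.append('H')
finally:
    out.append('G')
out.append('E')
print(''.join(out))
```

Execution trace: 'F' (try body) → 'C' (except NameError) → 'G' (finally) → 'E' (after the try/except). Output: FCGE

Answer: FCGE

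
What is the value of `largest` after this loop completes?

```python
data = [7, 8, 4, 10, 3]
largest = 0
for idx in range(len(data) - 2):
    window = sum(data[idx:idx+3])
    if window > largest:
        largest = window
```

Max sum of 3-element window in [7, 8, 4, 10, 3]
`largest` takes the values: 0 → 19 → 22

Answer: 22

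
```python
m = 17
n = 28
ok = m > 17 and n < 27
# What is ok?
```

Trace:
`m = 17` → m = 17
`n = 28` → n = 28
`ok = m > 17 and n < 27` → ok = False
So ok = False

Answer: False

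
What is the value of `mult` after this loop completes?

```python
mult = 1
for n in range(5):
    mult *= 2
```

2^5 = 32
`mult` takes the values: 1 → 2 → 4 → 8 → 16 → 32

Answer: 32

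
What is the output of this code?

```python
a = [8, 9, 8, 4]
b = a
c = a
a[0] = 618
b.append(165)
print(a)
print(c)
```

Key concept: multiple aliases.
Step by step:
`a = [8, 9, 8, 4]` → a = [8, 9, 8, 4]
`b = a` → b = [8, 9, 8, 4] (same object as a)
`c = a` → c = [8, 9, 8, 4] (same object as a, b)
`a[0] = 618` → a = [618, 9, 8, 4] (same object as b, c); b = [618, 9, 8, 4] (same object as a, c); c = [618, 9, 8, 4] (same object as a, b)
`b.append(165)` → a = [618, 9, 8, 4, 165] (same object as b, c); b = [618, 9, 8, 4, 165] (same object as a, c); c = [618, 9, 8, 4, 165] (same object as a, b)
`print(a)` → prints [618, 9, 8, 4, 165]
`print(c)` → prints [618, 9, 8, 4, 165]

Answer:
[618, 9, 8, 4, 165]
[618, 9, 8, 4, 165]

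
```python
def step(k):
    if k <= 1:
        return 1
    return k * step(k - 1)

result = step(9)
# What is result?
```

step(9) = 9 * 8 * 7 * 6 * 5 * 4 * 3 * 2 * 1 = 362880

Answer: 362880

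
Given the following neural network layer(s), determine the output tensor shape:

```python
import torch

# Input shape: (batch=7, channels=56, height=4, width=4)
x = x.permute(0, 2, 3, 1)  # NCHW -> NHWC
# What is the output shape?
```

Input: (7, 56, 4, 4) -> Output: (7, 4, 4, 56)

Answer: (7, 4, 4, 56)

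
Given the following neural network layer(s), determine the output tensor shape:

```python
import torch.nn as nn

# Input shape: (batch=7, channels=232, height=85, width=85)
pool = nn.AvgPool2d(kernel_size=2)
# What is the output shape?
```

Input: (7, 232, 85, 85) -> Output: (7, 232, 42, 42)

Answer: (7, 232, 42, 42)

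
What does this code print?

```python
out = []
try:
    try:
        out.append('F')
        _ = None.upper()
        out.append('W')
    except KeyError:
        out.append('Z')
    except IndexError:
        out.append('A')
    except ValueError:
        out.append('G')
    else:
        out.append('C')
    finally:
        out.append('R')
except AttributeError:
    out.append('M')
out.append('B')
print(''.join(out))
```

Execution trace: 'F' (try body) → 'R' (finally) → 'M' (outer except AttributeError) → 'B' (after the try/except). Output: FRMB

Answer: FRMB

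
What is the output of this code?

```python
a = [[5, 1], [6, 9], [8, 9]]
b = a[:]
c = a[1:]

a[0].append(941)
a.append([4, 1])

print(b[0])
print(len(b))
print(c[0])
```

Key concept: slice with nested mutation.
Step by step:
`a = [[5, 1], [6, 9], [8, 9]]` → a = [[5, 1], [6, 9], [8, 9]]
`b = a[:]` → b = [[5, 1], [6, 9], [8, 9]]
`c = a[1:]` → c = [[6, 9], [8, 9]]
`a[0].append(941)` → a = [[5, 1, 941], [6, 9], [8, 9]]; b = [[5, 1, 941], [6, 9], [8, 9]]
`a.append([4, 1])` → a = [[5, 1, 941], [6, 9], [8, 9], [4, 1]]
`print(b[0])` → prints [5, 1, 941]
`print(len(b))` → prints 3
`print(c[0])` → prints [6, 9]

Answer:
[5, 1, 941]
3
[6, 9]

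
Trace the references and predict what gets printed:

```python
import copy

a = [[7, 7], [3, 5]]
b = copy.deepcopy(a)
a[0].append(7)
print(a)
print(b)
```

Key concept: deep copy is fully independent.
Step by step:
`a = [[7, 7], [3, 5]]` → a = [[7, 7], [3, 5]]
`b = copy.deepcopy(a)` → b = [[7, 7], [3, 5]]
`a[0].append(7)` → a = [[7, 7, 7], [3, 5]]
`print(a)` → prints [[7, 7, 7], [3, 5]]
`print(b)` → prints [[7, 7], [3, 5]]

Answer:
[[7, 7, 7], [3, 5]]
[[7, 7], [3, 5]]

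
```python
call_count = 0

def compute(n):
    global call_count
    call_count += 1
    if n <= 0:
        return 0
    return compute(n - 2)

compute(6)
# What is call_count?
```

Linear recursion stepping by 2: 4 calls from n=6 down to ≤0.

Answer: 4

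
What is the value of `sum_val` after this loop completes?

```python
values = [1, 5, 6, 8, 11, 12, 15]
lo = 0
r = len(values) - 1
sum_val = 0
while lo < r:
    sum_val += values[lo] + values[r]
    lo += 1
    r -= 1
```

Sum of pairs from ends
`sum_val` takes the values: 0 → 16 → 33 → 50

Answer: 50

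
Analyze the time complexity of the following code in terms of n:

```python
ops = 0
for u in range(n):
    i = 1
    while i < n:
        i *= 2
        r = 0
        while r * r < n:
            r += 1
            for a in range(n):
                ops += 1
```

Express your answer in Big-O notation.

Each loop level contributes: n × log n × √n × n. Multiplying the contributions gives O(n^2√n log n).

Answer: O(n^2√n log n)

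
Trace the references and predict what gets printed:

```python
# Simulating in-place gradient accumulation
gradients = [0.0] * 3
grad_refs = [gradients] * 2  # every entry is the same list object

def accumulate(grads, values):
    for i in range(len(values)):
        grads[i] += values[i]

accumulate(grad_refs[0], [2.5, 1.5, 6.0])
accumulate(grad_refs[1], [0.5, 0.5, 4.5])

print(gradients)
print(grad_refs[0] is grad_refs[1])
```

Key concept: gradient accumulation aliasing.
Step by step:
`gradients = [0.0] * 3` → gradients = [0.0, 0.0, 0.0]
`grad_refs = [gradients] * 2` → grad_refs = [[0.0, 0.0, 0.0], [0.0, 0.0, 0.0]]
`accumulate(grad_refs[0], [2.5, 1.5, 6.0])` → gradients = [2.5, 1.5, 6.0]; grad_refs = [[2.5, 1.5, 6.0], [2.5, 1.5, 6.0]]
`accumulate(grad_refs[1], [0.5, 0.5, 4.5])` → gradients = [3.0, 2.0, 10.5]; grad_refs = [[3.0, 2.0, 10.5], [3.0, 2.0, 10.5]]
`print(gradients)` → prints [3.0, 2.0, 10.5]
`print(grad_refs[0] is grad_refs[1])` → prints True

Answer:
[3.0, 2.0, 10.5]
True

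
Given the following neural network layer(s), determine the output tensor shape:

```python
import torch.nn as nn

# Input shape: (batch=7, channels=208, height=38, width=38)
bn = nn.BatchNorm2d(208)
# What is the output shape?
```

Input: (7, 208, 38, 38) -> Output: (7, 208, 38, 38)

Answer: (7, 208, 38, 38)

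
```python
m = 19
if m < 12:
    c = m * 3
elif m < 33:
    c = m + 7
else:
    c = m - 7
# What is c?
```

Trace:
`m = 19` → m = 19
`if m < 12: ...` → m < 12 is False, m < 33 is True → c = 26
So c = 26

Answer: 26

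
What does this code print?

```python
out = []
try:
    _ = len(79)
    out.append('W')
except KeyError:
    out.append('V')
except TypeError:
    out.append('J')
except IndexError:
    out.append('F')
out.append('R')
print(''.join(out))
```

Execution trace: 'J' (except TypeError) → 'R' (after the try/except). Output: JR

Answer: JR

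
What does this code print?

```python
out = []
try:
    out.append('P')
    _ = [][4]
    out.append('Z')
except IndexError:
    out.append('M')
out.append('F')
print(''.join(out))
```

Execution trace: 'P' (try body) → 'M' (except IndexError) → 'F' (after the try/except). Output: PMF

Answer: PMF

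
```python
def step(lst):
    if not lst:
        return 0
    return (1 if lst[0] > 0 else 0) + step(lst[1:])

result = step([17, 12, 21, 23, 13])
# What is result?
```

Count of positive elements in [17, 12, 21, 23, 13] = 5

Answer: 5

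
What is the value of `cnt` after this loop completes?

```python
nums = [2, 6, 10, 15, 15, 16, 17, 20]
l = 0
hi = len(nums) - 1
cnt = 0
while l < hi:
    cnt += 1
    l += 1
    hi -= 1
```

Iterations until pointers meet (list length 8)
`cnt` takes the values: 0 → 1 → 2 → 3 → 4

Answer: 4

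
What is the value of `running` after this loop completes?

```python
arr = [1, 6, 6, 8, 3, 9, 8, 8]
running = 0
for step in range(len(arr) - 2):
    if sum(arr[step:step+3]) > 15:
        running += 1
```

Count windows with sum > 15
`running` takes the values: 0 → 1 → 2 → 3 → 4 → 5

Answer: 5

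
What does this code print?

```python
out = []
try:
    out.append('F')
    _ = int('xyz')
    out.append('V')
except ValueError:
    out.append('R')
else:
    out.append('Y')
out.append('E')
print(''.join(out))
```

Execution trace: 'F' (try body) → 'R' (except ValueError) → 'E' (after the try/except). Output: FRE

Answer: FRE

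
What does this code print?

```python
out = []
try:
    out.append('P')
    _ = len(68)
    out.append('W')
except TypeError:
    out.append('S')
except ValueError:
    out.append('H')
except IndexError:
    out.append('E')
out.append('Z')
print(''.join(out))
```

Execution trace: 'P' (try body) → 'S' (except TypeError) → 'Z' (after the try/except). Output: PSZ

Answer: PSZ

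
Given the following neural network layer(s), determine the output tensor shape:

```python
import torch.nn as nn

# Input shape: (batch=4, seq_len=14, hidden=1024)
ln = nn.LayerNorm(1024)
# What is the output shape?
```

Input: (4, 14, 1024) -> Output: (4, 14, 1024)

Answer: (4, 14, 1024)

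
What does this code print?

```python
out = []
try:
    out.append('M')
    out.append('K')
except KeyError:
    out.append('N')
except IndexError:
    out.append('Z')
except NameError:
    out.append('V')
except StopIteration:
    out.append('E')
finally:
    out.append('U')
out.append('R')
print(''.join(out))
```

Execution trace: 'M' (try body) → 'K' (try body, no exception) → 'U' (finally) → 'R' (after the try/except). Output: MKUR

Answer: MKUR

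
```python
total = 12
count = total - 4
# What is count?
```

Trace:
`total = 12` → total = 12
`count = total - 4` → count = 8
So count = 8

Answer: 8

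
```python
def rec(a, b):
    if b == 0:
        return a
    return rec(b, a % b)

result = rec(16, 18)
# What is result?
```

rec(16, 18) -> rec(18, 16) -> rec(16, 2) -> rec(2, 0) -> 2

Answer: 2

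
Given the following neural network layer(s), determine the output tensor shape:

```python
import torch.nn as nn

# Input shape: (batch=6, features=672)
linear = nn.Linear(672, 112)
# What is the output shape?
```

Input: (6, 672) -> Output: (6, 112)

Answer: (6, 112)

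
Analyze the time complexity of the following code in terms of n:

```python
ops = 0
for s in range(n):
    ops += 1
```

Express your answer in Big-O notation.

Each loop level contributes: n. Multiplying the contributions gives O(n).

Answer: O(n)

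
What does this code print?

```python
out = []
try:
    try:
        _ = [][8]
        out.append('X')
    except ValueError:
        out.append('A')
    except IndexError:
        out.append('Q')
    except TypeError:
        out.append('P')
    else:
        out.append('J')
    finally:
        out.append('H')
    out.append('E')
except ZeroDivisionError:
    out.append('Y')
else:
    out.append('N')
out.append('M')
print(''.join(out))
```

Execution trace: 'Q' (inner except IndexError) → 'H' (inner finally) → 'E' (try body, no exception) → 'N' (else) → 'M' (after the try/except). Output: QHENM

Answer: QHENM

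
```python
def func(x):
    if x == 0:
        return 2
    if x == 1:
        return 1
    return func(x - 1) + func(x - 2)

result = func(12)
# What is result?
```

Build up from base cases: func(0)=2, func(1)=1, func(2)=3, func(3)=4, func(4)=7, func(5)=11, func(6)=18, ..., func(12)=322

Answer: 322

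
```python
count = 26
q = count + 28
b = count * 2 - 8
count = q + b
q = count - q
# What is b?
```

Trace:
`count = 26` → count = 26
`q = count + 28` → q = 54
`b = count * 2 - 8` → b = 44
`count = q + b` → count = 98
`q = count - q` → q = 44
So b = 44

Answer: 44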